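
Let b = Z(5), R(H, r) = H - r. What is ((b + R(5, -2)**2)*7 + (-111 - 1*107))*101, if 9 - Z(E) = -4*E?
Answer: 33128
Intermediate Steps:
Z(E) = 9 + 4*E (Z(E) = 9 - (-4)*E = 9 + 4*E)
b = 29 (b = 9 + 4*5 = 9 + 20 = 29)
((b + R(5, -2)**2)*7 + (-111 - 1*107))*101 = ((29 + (5 - 1*(-2))**2)*7 + (-111 - 1*107))*101 = ((29 + (5 + 2)**2)*7 + (-111 - 107))*101 = ((29 + 7**2)*7 - 218)*101 = ((29 + 49)*7 - 218)*101 = (78*7 - 218)*101 = (546 - 218)*101 = 328*101 = 33128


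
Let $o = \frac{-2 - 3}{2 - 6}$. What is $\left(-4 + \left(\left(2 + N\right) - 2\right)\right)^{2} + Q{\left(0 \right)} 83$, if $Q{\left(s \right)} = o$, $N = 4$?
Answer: $\frac{415}{4} \approx 103.75$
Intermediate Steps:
$o = \frac{5}{4}$ ($o = - \frac{5}{-4} = \left(-5\right) \left(- \frac{1}{4}\right) = \frac{5}{4} \approx 1.25$)
$Q{\left(s \right)} = \frac{5}{4}$
$\left(-4 + \left(\left(2 + N\right) - 2\right)\right)^{2} + Q{\left(0 \right)} 83 = \left(-4 + \left(\left(2 + 4\right) - 2\right)\right)^{2} + \frac{5}{4} \cdot 83 = \left(-4 + \left(6 - 2\right)\right)^{2} + \frac{415}{4} = \left(-4 + 4\right)^{2} + \frac{415}{4} = 0^{2} + \frac{415}{4} = 0 + \frac{415}{4} = \frac{415}{4}$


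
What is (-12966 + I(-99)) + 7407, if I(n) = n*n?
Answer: 4242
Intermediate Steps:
I(n) = n**2
(-12966 + I(-99)) + 7407 = (-12966 + (-99)**2) + 7407 = (-12966 + 9801) + 7407 = -3165 + 7407 = 4242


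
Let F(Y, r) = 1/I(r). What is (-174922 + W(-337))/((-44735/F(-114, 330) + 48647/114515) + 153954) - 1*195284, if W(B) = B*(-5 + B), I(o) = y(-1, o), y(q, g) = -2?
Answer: -5443694406680008/27875748007 ≈ -1.9528e+5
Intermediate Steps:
I(o) = -2
F(Y, r) = -½ (F(Y, r) = 1/(-2) = -½)
(-174922 + W(-337))/((-44735/F(-114, 330) + 48647/114515) + 153954) - 1*195284 = (-174922 - 337*(-5 - 337))/((-44735/(-½) + 48647/114515) + 153954) - 1*195284 = (-174922 - 337*(-342))/((-44735*(-2) + 48647*(1/114515)) + 153954) - 195284 = (-174922 + 115254)/((89470 + 48647/114515) + 153954) - 195284 = -59668/(10245705697/114515 + 153954) - 195284 = -59668/27875748007/114515 - 195284 = -59668*114515/27875748007 - 195284 = -6832881020/27875748007 - 195284 = -5443694406680008/27875748007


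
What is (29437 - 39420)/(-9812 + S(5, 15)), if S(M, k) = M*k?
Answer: 9983/9737 ≈ 1.0253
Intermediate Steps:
(29437 - 39420)/(-9812 + S(5, 15)) = (29437 - 39420)/(-9812 + 5*15) = -9983/(-9812 + 75) = -9983/(-9737) = -9983*(-1/9737) = 9983/9737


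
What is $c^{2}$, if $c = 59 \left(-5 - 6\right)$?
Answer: $421201$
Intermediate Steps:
$c = -649$ ($c = 59 \left(-5 - 6\right) = 59 \left(-11\right) = -649$)
$c^{2} = \left(-649\right)^{2} = 421201$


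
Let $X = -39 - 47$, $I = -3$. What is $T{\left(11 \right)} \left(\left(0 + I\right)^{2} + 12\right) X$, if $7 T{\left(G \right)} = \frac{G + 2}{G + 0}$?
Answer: $- \frac{3354}{11} \approx -304.91$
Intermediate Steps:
$T{\left(G \right)} = \frac{2 + G}{7 G}$ ($T{\left(G \right)} = \frac{\left(G + 2\right) \frac{1}{G + 0}}{7} = \frac{\left(2 + G\right) \frac{1}{G}}{7} = \frac{\frac{1}{G} \left(2 + G\right)}{7} = \frac{2 + G}{7 G}$)
$X = -86$
$T{\left(11 \right)} \left(\left(0 + I\right)^{2} + 12\right) X = \frac{2 + 11}{7 \cdot 11} \left(\left(0 - 3\right)^{2} + 12\right) \left(-86\right) = \frac{1}{7} \cdot \frac{1}{11} \cdot 13 \left(\left(-3\right)^{2} + 12\right) \left(-86\right) = \frac{13 \left(9 + 12\right)}{77} \left(-86\right) = \frac{13}{77} \cdot 21 \left(-86\right) = \frac{39}{11} \left(-86\right) = - \frac{3354}{11}$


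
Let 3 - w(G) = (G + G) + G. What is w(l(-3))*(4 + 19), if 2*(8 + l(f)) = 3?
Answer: 1035/2 ≈ 517.50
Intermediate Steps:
l(f) = -13/2 (l(f) = -8 + (1/2)*3 = -8 + 3/2 = -13/2)
w(G) = 3 - 3*G (w(G) = 3 - ((G + G) + G) = 3 - (2*G + G) = 3 - 3*G)
w(l(-3))*(4 + 19) = (3 - 3*(-13/2))*(4 + 19) = (3 + 39/2)*23 = (45/2)*23 = 1035/2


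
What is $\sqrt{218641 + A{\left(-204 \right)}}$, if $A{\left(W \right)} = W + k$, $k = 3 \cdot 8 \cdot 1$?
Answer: $\sqrt{218461} \approx 467.4$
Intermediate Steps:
$k = 24$ ($k = 24 \cdot 1 = 24$)
$A{\left(W \right)} = 24 + W$ ($A{\left(W \right)} = W + 24 = 24 + W$)
$\sqrt{218641 + A{\left(-204 \right)}} = \sqrt{218641 + \left(24 - 204\right)} = \sqrt{218641 - 180} = \sqrt{218461}$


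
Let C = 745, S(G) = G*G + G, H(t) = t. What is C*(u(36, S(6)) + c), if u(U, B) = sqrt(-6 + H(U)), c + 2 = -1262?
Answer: -941680 + 745*sqrt(30) ≈ -9.3760e+5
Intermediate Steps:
c = -1264 (c = -2 - 1262 = -1264)
S(G) = G + G**2 (S(G) = G**2 + G = G + G**2)
u(U, B) = sqrt(-6 + U)
C*(u(36, S(6)) + c) = 745*(sqrt(-6 + 36) - 1264) = 745*(sqrt(30) - 1264) = 745*(-1264 + sqrt(30)) = -941680 + 745*sqrt(30)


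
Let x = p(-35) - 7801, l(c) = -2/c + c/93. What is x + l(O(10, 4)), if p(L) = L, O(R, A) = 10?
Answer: -3643783/465 ≈ -7836.1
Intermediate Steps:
l(c) = -2/c + c/93 (l(c) = -2/c + c*(1/93) = -2/c + c/93)
x = -7836 (x = -35 - 7801 = -7836)
x + l(O(10, 4)) = -7836 + (-2/10 + (1/93)*10) = -7836 + (-2*1/10 + 10/93) = -7836 + (-1/5 + 10/93) = -7836 - 43/465 = -3643783/465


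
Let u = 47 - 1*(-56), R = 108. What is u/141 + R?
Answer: 15331/141 ≈ 108.73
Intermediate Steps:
u = 103 (u = 47 + 56 = 103)
u/141 + R = 103/141 + 108 = 15331/141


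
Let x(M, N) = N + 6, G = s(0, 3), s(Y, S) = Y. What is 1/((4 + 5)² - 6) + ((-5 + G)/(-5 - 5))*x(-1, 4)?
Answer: 376/75 ≈ 5.0133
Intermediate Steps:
G = 0
x(M, N) = 6 + N
1/((4 + 5)² - 6) + ((-5 + G)/(-5 - 5))*x(-1, 4) = 1/((4 + 5)² - 6) + ((-5 + 0)/(-5 - 5))*(6 + 4) = 1/(9² - 6) - 5/(-10)*10 = 1/(81 - 6) - 5*(-⅒)*10 = 1/75 + (½)*10 = 1/75 + 5 = 376/75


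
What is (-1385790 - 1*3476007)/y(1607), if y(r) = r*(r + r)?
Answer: -4861797/5164898 ≈ -0.94131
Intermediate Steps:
y(r) = 2*r**2 (y(r) = r*(2*r) = 2*r**2)
(-1385790 - 1*3476007)/y(1607) = (-1385790 - 1*3476007)/((2*1607**2)) = (-1385790 - 3476007)/((2*2582449)) = -4861797/5164898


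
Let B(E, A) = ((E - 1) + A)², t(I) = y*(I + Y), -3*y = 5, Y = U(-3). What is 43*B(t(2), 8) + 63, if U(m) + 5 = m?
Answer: 12490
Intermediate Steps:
U(m) = -5 + m
Y = -8 (Y = -5 - 3 = -8)
y = -5/3 (y = -⅓*5 = -5/3 ≈ -1.6667)
t(I) = 40/3 - 5*I/3 (t(I) = -5*(I - 8)/3 = -5*(-8 + I)/3 = 40/3 - 5*I/3)
B(E, A) = (-1 + A + E)² (B(E, A) = ((-1 + E) + A)² = (-1 + A + E)²)
43*B(t(2), 8) + 63 = 43*(-1 + 8 + (40/3 - 5/3*2))² + 63 = 43*(-1 + 8 + (40/3 - 10/3))² + 63 = 43*(-1 + 8 + 10)² + 63 = 43*17² + 63 = 43*289 + 63 = 12427 + 63 = 12490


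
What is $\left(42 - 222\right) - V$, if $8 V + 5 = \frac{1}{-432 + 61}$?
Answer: $- \frac{66548}{371} \approx -179.37$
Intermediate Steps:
$V = - \frac{232}{371}$ ($V = - \frac{5}{8} + \frac{1}{8 \left(-432 + 61\right)} = - \frac{5}{8} + \frac{1}{8 \left(-371\right)} = - \frac{5}{8} + \frac{1}{8} \left(- \frac{1}{371}\right) = - \frac{5}{8} - \frac{1}{2968} = - \frac{232}{371} \approx -0.62534$)
$\left(42 - 222\right) - V = \left(42 - 222\right) - - \frac{232}{371} = \left(42 - 222\right) + \frac{232}{371} = -180 + \frac{232}{371} = - \frac{66548}{371}$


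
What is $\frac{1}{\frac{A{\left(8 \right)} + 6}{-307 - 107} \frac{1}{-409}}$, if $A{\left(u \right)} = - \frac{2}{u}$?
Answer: $29448$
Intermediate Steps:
$\frac{1}{\frac{A{\left(8 \right)} + 6}{-307 - 107} \frac{1}{-409}} = \frac{1}{\frac{- \frac{2}{8} + 6}{-307 - 107} \frac{1}{-409}} = \frac{1}{\frac{\left(-2\right) \frac{1}{8} + 6}{-414} \left(- \frac{1}{409}\right)} = \frac{1}{\left(- \frac{1}{4} + 6\right) \left(- \frac{1}{414}\right) \left(- \frac{1}{409}\right)} = \frac{1}{\frac{23}{4} \left(- \frac{1}{414}\right) \left(- \frac{1}{409}\right)} = \frac{1}{\left(- \frac{1}{72}\right) \left(- \frac{1}{409}\right)} = \frac{1}{\frac{1}{29448}} = 29448$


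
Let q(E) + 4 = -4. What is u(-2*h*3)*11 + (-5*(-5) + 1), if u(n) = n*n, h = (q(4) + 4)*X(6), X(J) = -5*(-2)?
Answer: 633626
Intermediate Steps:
X(J) = 10
q(E) = -8 (q(E) = -4 - 4 = -8)
h = -40 (h = (-8 + 4)*10 = -4*10 = -40)
u(n) = n**2
u(-2*h*3)*11 + (-5*(-5) + 1) = (-2*(-40)*3)**2*11 + (-5*(-5) + 1) = (80*3)**2*11 + (25 + 1) = 240**2*11 + 26 = 57600*11 + 26 = 633600 + 26 = 633626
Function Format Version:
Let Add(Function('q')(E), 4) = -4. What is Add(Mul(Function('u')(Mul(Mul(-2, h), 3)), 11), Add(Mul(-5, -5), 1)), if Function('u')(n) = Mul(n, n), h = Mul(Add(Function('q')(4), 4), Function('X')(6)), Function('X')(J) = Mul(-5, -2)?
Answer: 633626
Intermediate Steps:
Function('X')(J) = 10
Function('q')(E) = -8 (Function('q')(E) = Add(-4, -4) = -8)
h = -40 (h = Mul(Add(-8, 4), 10) = Mul(-4, 10) = -40)
Function('u')(n) = Pow(n, 2)
Add(Mul(Function('u')(Mul(Mul(-2, h), 3)), 11), Add(Mul(-5, -5), 1)) = Add(Mul(Pow(Mul(Mul(-2, -40), 3), 2), 11), Add(Mul(-5, -5), 1)) = Add(Mul(Pow(Mul(80, 3), 2), 11), Add(25, 1)) = Add(Mul(Pow(240, 2), 11), 26) = Add(Mul(57600, 11), 26) = Add(633600, 26) = 633626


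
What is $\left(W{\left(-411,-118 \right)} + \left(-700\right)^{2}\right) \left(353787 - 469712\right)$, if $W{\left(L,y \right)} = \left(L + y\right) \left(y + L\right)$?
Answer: $-89243817925$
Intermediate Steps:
$W{\left(L,y \right)} = \left(L + y\right)^{2}$ ($W{\left(L,y \right)} = \left(L + y\right) \left(L + y\right) = \left(L + y\right)^{2}$)
$\left(W{\left(-411,-118 \right)} + \left(-700\right)^{2}\right) \left(353787 - 469712\right) = \left(\left(-411 - 118\right)^{2} + \left(-700\right)^{2}\right) \left(353787 - 469712\right) = \left(\left(-529\right)^{2} + 490000\right) \left(353787 - 469712\right) = \left(279841 + 490000\right) \left(-115925\right) = 769841 \left(-115925\right) = -89243817925$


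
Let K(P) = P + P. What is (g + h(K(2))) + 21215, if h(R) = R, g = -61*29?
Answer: 19450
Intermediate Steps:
g = -1769
K(P) = 2*P
(g + h(K(2))) + 21215 = (-1769 + 2*2) + 21215 = (-1769 + 4) + 21215 = -1765 + 21215 = 19450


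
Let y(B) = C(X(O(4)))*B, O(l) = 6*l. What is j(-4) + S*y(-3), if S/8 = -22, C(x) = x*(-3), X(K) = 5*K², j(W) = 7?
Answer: -4561913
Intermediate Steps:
C(x) = -3*x
S = -176 (S = 8*(-22) = -176)
y(B) = -8640*B (y(B) = (-15*(6*4)²)*B = (-15*24²)*B = (-15*576)*B = (-3*2880)*B = -8640*B)
j(-4) + S*y(-3) = 7 - (-1520640)*(-3) = 7 - 176*25920 = 7 - 4561920 = -4561913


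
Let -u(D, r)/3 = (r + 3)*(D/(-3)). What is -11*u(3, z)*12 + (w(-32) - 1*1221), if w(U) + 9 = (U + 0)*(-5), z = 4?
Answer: -3842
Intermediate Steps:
w(U) = -9 - 5*U (w(U) = -9 + (U + 0)*(-5) = -9 + U*(-5) = -9 - 5*U)
u(D, r) = D*(3 + r) (u(D, r) = -3*(r + 3)*D/(-3) = -3*(3 + r)*D*(-1/3) = -3*(3 + r)*(-D/3) = -(-1)*D*(3 + r) = D*(3 + r))
-11*u(3, z)*12 + (w(-32) - 1*1221) = -33*(3 + 4)*12 + ((-9 - 5*(-32)) - 1*1221) = -33*7*12 + ((-9 + 160) - 1221) = -11*21*12 + (151 - 1221) = -231*12 - 1070 = -2772 - 1070 = -3842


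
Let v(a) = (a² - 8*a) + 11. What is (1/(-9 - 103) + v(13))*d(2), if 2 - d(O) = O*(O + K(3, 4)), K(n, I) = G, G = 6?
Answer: -8511/8 ≈ -1063.9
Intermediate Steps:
K(n, I) = 6
v(a) = 11 + a² - 8*a
d(O) = 2 - O*(6 + O) (d(O) = 2 - O*(O + 6) = 2 - O*(6 + O))
(1/(-9 - 103) + v(13))*d(2) = (1/(-9 - 103) + (11 + 13² - 8*13))*(2 - 1*2² - 6*2) = (1/(-112) + (11 + 169 - 104))*(2 - 1*4 - 12) = (-1/112 + 76)*(2 - 4 - 12) = (8511/112)*(-14) = -8511/8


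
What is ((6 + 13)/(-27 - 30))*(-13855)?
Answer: 13855/3 ≈ 4618.3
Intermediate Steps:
((6 + 13)/(-27 - 30))*(-13855) = (19/(-57))*(-13855) = (19*(-1/57))*(-13855) = -⅓*(-13855) = 13855/3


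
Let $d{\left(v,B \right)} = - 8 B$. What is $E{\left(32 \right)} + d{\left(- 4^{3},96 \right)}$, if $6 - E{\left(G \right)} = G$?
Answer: $-794$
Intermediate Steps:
$E{\left(G \right)} = 6 - G$
$E{\left(32 \right)} + d{\left(- 4^{3},96 \right)} = \left(6 - 32\right) - 768 = -26 - 768 = -794$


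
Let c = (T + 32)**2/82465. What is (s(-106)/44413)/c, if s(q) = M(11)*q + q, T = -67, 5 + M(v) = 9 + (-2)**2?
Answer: -15734322/10881185 ≈ -1.4460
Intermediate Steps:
M(v) = 8 (M(v) = -5 + (9 + (-2)**2) = -5 + (9 + 4) = -5 + 13 = 8)
s(q) = 9*q (s(q) = 8*q + q = 9*q)
c = 245/16493 (c = (-67 + 32)**2/82465 = (-35)**2*(1/82465) = 1225*(1/82465) = 245/16493 ≈ 0.014855)
(s(-106)/44413)/c = ((9*(-106))/44413)/(245/16493) = -954*1/44413*(16493/245) = -954/44413*16493/245 = -15734322/10881185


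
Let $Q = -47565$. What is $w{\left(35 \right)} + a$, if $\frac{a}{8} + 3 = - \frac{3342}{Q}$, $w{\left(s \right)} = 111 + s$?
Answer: $\frac{1943222}{15855} \approx 122.56$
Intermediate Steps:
$a = - \frac{371608}{15855}$ ($a = -24 + 8 \left(- \frac{3342}{-47565}\right) = -24 + 8 \left(\left(-3342\right) \left(- \frac{1}{47565}\right)\right) = -24 + 8 \cdot \frac{1114}{15855} = -24 + \frac{8912}{15855} = - \frac{371608}{15855} \approx -23.438$)
$w{\left(35 \right)} + a = \left(111 + 35\right) - \frac{371608}{15855} = 146 - \frac{371608}{15855} = \frac{1943222}{15855}$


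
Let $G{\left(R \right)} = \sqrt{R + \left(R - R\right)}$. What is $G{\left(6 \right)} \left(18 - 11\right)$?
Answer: $7 \sqrt{6} \approx 17.146$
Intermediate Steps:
$G{\left(R \right)} = \sqrt{R}$ ($G{\left(R \right)} = \sqrt{R + 0} = \sqrt{R}$)
$G{\left(6 \right)} \left(18 - 11\right) = \sqrt{6} \left(18 - 11\right) = \sqrt{6} \cdot 7 = 7 \sqrt{6}$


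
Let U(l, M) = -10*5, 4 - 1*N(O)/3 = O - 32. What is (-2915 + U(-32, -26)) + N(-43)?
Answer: -2728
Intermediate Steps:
N(O) = 108 - 3*O (N(O) = 12 - 3*(O - 32) = 12 - 3*(-32 + O) = 12 + (96 - 3*O) = 108 - 3*O)
U(l, M) = -50
(-2915 + U(-32, -26)) + N(-43) = (-2915 - 50) + (108 - 3*(-43)) = -2965 + (108 + 129) = -2965 + 237 = -2728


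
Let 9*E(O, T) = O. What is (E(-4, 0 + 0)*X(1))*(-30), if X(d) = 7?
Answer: 280/3 ≈ 93.333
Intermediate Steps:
E(O, T) = O/9
(E(-4, 0 + 0)*X(1))*(-30) = (((⅑)*(-4))*7)*(-30) = -4/9*7*(-30) = -28/9*(-30) = 280/3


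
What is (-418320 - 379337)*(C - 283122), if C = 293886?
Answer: -8585979948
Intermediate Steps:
(-418320 - 379337)*(C - 283122) = (-418320 - 379337)*(293886 - 283122) = -797657*10764 = -8585979948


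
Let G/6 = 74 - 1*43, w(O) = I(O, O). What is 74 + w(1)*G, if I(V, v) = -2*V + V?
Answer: -112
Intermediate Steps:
I(V, v) = -V
w(O) = -O
G = 186 (G = 6*(74 - 1*43) = 6*(74 - 43) = 6*31 = 186)
74 + w(1)*G = 74 - 1*1*186 = 74 - 1*186 = 74 - 186 = -112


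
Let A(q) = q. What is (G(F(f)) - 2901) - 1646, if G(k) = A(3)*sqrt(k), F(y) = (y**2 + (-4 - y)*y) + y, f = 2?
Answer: -4547 + 3*I*sqrt(6) ≈ -4547.0 + 7.3485*I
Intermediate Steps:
F(y) = y + y**2 + y*(-4 - y) (F(y) = (y**2 + y*(-4 - y)) + y = y + y**2 + y*(-4 - y))
G(k) = 3*sqrt(k)
(G(F(f)) - 2901) - 1646 = (3*sqrt(-3*2) - 2901) - 1646 = (3*sqrt(-6) - 2901) - 1646 = (3*(I*sqrt(6)) - 2901) - 1646 = (3*I*sqrt(6) - 2901) - 1646 = (-2901 + 3*I*sqrt(6)) - 1646 = -4547 + 3*I*sqrt(6)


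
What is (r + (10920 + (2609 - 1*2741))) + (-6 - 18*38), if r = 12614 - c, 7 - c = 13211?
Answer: 35916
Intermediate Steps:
c = -13204 (c = 7 - 1*13211 = 7 - 13211 = -13204)
r = 25818 (r = 12614 - 1*(-13204) = 12614 + 13204 = 25818)
(r + (10920 + (2609 - 1*2741))) + (-6 - 18*38) = (25818 + (10920 + (2609 - 1*2741))) + (-6 - 18*38) = (25818 + (10920 + (2609 - 2741))) + (-6 - 684) = (25818 + (10920 - 132)) - 690 = (25818 + 10788) - 690 = 36606 - 690 = 35916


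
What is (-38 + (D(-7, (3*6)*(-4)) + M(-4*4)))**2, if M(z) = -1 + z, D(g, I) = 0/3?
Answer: 3025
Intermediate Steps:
D(g, I) = 0 (D(g, I) = 0*(1/3) = 0)
(-38 + (D(-7, (3*6)*(-4)) + M(-4*4)))**2 = (-38 + (0 + (-1 - 4*4)))**2 = (-38 + (0 + (-1 - 16)))**2 = (-38 + (0 - 17))**2 = (-38 - 17)**2 = (-55)**2 = 3025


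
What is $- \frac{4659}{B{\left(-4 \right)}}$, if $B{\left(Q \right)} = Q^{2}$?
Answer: $- \frac{4659}{16} \approx -291.19$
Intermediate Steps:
$- \frac{4659}{B{\left(-4 \right)}} = - \frac{4659}{\left(-4\right)^{2}} = - \frac{4659}{16}$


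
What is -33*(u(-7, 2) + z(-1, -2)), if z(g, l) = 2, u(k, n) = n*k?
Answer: 396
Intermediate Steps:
u(k, n) = k*n
-33*(u(-7, 2) + z(-1, -2)) = -33*(-7*2 + 2) = -33*(-14 + 2) = -33*(-12) = 396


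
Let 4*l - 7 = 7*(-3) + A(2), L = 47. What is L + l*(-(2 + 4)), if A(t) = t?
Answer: 65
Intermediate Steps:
l = -3 (l = 7/4 + (7*(-3) + 2)/4 = 7/4 + (-21 + 2)/4 = 7/4 + (¼)*(-19) = 7/4 - 19/4 = -3)
L + l*(-(2 + 4)) = 47 - (-3)*(2 + 4) = 47 - (-3)*6 = 47 - 3*(-6) = 47 + 18 = 65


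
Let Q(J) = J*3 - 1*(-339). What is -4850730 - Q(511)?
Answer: -4852602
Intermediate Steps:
Q(J) = 339 + 3*J (Q(J) = 3*J + 339 = 339 + 3*J)
-4850730 - Q(511) = -4850730 - (339 + 3*511) = -4850730 - (339 + 1533) = -4850730 - 1*1872 = -4850730 - 1872 = -4852602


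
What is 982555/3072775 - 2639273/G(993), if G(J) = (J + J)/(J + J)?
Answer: -1621978222004/614555 ≈ -2.6393e+6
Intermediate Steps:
G(J) = 1 (G(J) = (2*J)/((2*J)) = (2*J)*(1/(2*J)) = 1)
982555/3072775 - 2639273/G(993) = 982555/3072775 - 2639273/1 = 982555*(1/3072775) - 2639273*1 = 196511/614555 - 2639273 = -1621978222004/614555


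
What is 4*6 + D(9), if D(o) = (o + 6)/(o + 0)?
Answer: 77/3 ≈ 25.667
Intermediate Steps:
D(o) = (6 + o)/o
4*6 + D(9) = 4*6 + (6 + 9)/9 = 24 + (⅑)*15 = 24 + 5/3 = 77/3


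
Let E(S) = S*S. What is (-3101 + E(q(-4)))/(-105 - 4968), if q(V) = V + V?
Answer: 3037/5073 ≈ 0.59866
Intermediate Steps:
q(V) = 2*V
E(S) = S**2
(-3101 + E(q(-4)))/(-105 - 4968) = (-3101 + (2*(-4))**2)/(-105 - 4968) = (-3101 + (-8)**2)/(-5073) = (-3101 + 64)*(-1/5073) = -3037*(-1/5073) = 3037/5073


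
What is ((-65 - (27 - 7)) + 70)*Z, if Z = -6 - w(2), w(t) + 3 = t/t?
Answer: 60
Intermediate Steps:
w(t) = -2 (w(t) = -3 + t/t = -3 + 1 = -2)
Z = -4 (Z = -6 - 1*(-2) = -6 + 2 = -4)
((-65 - (27 - 7)) + 70)*Z = ((-65 - (27 - 7)) + 70)*(-4) = ((-65 - 1*20) + 70)*(-4) = ((-65 - 20) + 70)*(-4) = (-85 + 70)*(-4) = -15*(-4) = 60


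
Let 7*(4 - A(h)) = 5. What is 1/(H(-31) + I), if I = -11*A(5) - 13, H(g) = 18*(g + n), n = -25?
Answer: -7/7400 ≈ -0.00094595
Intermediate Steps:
H(g) = -450 + 18*g (H(g) = 18*(g - 25) = 18*(-25 + g) = -450 + 18*g)
A(h) = 23/7 (A(h) = 4 - 1/7*5 = 4 - 5/7 = 23/7)
I = -344/7 (I = -11*23/7 - 13 = -253/7 - 13 = -344/7 ≈ -49.143)
1/(H(-31) + I) = 1/((-450 + 18*(-31)) - 344/7) = 1/((-450 - 558) - 344/7) = 1/(-1008 - 344/7) = 1/(-7400/7) = -7/7400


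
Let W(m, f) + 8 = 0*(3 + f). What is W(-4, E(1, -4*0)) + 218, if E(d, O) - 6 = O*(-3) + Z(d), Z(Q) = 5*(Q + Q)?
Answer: 210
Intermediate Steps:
Z(Q) = 10*Q (Z(Q) = 5*(2*Q) = 10*Q)
E(d, O) = 6 - 3*O + 10*d (E(d, O) = 6 + (O*(-3) + 10*d) = 6 + (-3*O + 10*d) = 6 - 3*O + 10*d)
W(m, f) = -8 (W(m, f) = -8 + 0*(3 + f) = -8 + 0 = -8)
W(-4, E(1, -4*0)) + 218 = -8 + 218 = 210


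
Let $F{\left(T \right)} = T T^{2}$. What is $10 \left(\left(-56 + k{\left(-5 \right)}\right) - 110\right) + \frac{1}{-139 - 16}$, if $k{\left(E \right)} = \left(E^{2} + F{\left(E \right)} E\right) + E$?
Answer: $\frac{742449}{155} \approx 4790.0$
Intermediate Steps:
$F{\left(T \right)} = T^{3}$
$k{\left(E \right)} = E + E^{2} + E^{4}$ ($k{\left(E \right)} = \left(E^{2} + E^{3} E\right) + E = \left(E^{2} + E^{4}\right) + E = E + E^{2} + E^{4}$)
$10 \left(\left(-56 + k{\left(-5 \right)}\right) - 110\right) + \frac{1}{-139 - 16} = 10 \left(\left(-56 - 5 \left(1 - 5 + \left(-5\right)^{3}\right)\right) - 110\right) + \frac{1}{-139 - 16} = 10 \left(\left(-56 - 5 \left(1 - 5 - 125\right)\right) - 110\right) + \frac{1}{-155} = 10 \left(\left(-56 - -645\right) - 110\right) - \frac{1}{155} = 10 \left(\left(-56 + 645\right) - 110\right) - \frac{1}{155} = 10 \left(589 - 110\right) - \frac{1}{155} = 10 \cdot 479 - \frac{1}{155} = 4790 - \frac{1}{155} = \frac{742449}{155}$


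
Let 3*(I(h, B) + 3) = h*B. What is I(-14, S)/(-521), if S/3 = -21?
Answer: -291/521 ≈ -0.55854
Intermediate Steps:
S = -63 (S = 3*(-21) = -63)
I(h, B) = -3 + B*h/3 (I(h, B) = -3 + (h*B)/3 = -3 + (B*h)/3 = -3 + B*h/3)
I(-14, S)/(-521) = (-3 + (1/3)*(-63)*(-14))/(-521) = (-3 + 294)*(-1/521) = 291*(-1/521) = -291/521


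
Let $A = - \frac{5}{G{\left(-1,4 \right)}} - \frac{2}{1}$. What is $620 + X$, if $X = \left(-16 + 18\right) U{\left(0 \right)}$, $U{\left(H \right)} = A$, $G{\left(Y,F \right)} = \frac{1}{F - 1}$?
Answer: $586$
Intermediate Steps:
$G{\left(Y,F \right)} = \frac{1}{-1 + F}$
$A = -17$ ($A = - \frac{5}{\frac{1}{-1 + 4}} - \frac{2}{1} = - \frac{5}{\frac{1}{3}} - 2 = - 5 \frac{1}{\frac{1}{3}} - 2 = \left(-5\right) 3 - 2 = -15 - 2 = -17$)
$U{\left(H \right)} = -17$
$X = -34$ ($X = \left(-16 + 18\right) \left(-17\right) = 2 \left(-17\right) = -34$)
$620 + X = 620 - 34 = 586$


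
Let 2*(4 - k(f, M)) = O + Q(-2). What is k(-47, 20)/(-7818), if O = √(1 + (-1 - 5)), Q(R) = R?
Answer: -5/7818 + I*√5/15636 ≈ -0.00063955 + 0.00014301*I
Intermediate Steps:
O = I*√5 (O = √(1 - 6) = √(-5) = I*√5 ≈ 2.2361*I)
k(f, M) = 5 - I*√5/2 (k(f, M) = 4 - (I*√5 - 2)/2 = 4 - (-2 + I*√5)/2 = 4 + (1 - I*√5/2) = 5 - I*√5/2)
k(-47, 20)/(-7818) = (5 - I*√5/2)/(-7818) = (5 - I*√5/2)*(-1/7818) = -5/7818 + I*√5/15636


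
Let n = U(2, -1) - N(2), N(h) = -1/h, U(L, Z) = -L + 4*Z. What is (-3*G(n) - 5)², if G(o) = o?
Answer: 529/4 ≈ 132.25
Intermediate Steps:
n = -11/2 (n = (-1*2 + 4*(-1)) - (-1)/2 = (-2 - 4) - (-1)/2 = -6 - 1*(-½) = -6 + ½ = -11/2 ≈ -5.5000)
(-3*G(n) - 5)² = (-3*(-11/2) - 5)² = (33/2 - 5)² = (23/2)² = 529/4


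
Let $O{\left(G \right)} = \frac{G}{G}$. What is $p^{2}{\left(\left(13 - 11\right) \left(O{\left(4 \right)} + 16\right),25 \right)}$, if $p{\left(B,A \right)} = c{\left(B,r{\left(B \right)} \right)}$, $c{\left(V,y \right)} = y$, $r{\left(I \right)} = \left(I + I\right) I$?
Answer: $5345344$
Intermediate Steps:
$O{\left(G \right)} = 1$
$r{\left(I \right)} = 2 I^{2}$ ($r{\left(I \right)} = 2 I I = 2 I^{2}$)
$p{\left(B,A \right)} = 2 B^{2}$
$p^{2}{\left(\left(13 - 11\right) \left(O{\left(4 \right)} + 16\right),25 \right)} = \left(2 \left(\left(13 - 11\right) \left(1 + 16\right)\right)^{2}\right)^{2} = \left(2 \left(2 \cdot 17\right)^{2}\right)^{2} = \left(2 \cdot 34^{2}\right)^{2} = \left(2 \cdot 1156\right)^{2} = 2312^{2} = 5345344$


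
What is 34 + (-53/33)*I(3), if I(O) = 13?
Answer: 433/33 ≈ 13.121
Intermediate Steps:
34 + (-53/33)*I(3) = 34 - 53/33*13 = 34 - 689/33 = 433/33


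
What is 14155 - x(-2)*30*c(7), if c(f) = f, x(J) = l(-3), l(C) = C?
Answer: 14785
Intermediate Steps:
x(J) = -3
14155 - x(-2)*30*c(7) = 14155 - (-3*30)*7 = 14155 - (-90)*7 = 14155 - 1*(-630) = 14155 + 630 = 14785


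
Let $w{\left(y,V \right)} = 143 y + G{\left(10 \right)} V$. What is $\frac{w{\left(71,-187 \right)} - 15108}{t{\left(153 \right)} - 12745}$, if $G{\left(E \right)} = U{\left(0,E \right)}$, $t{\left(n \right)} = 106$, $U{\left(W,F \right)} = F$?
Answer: $\frac{2275}{4213} \approx 0.54$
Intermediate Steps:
$G{\left(E \right)} = E$
$w{\left(y,V \right)} = 10 V + 143 y$ ($w{\left(y,V \right)} = 143 y + 10 V = 10 V + 143 y$)
$\frac{w{\left(71,-187 \right)} - 15108}{t{\left(153 \right)} - 12745} = \frac{\left(10 \left(-187\right) + 143 \cdot 71\right) - 15108}{106 - 12745} = \frac{\left(-1870 + 10153\right) - 15108}{-12639} = \left(8283 - 15108\right) \left(- \frac{1}{12639}\right) = \left(-6825\right) \left(- \frac{1}{12639}\right) = \frac{2275}{4213}$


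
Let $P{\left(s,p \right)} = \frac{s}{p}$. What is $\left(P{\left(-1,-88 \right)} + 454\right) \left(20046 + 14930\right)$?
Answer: $\frac{174674516}{11} \approx 1.588 \cdot 10^{7}$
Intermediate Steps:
$\left(P{\left(-1,-88 \right)} + 454\right) \left(20046 + 14930\right) = \left(- \frac{1}{-88} + 454\right) \left(20046 + 14930\right) = \left(\left(-1\right) \left(- \frac{1}{88}\right) + 454\right) 34976 = \left(\frac{1}{88} + 454\right) 34976 = \frac{39953}{88} \cdot 34976 = \frac{174674516}{11}$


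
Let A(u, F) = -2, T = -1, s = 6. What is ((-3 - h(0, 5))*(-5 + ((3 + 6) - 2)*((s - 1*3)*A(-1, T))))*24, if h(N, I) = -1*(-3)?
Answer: 6768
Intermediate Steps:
h(N, I) = 3
((-3 - h(0, 5))*(-5 + ((3 + 6) - 2)*((s - 1*3)*A(-1, T))))*24 = ((-3 - 1*3)*(-5 + ((3 + 6) - 2)*((6 - 1*3)*(-2))))*24 = ((-3 - 3)*(-5 + (9 - 2)*((6 - 3)*(-2))))*24 = -6*(-5 + 7*(3*(-2)))*24 = -6*(-5 + 7*(-6))*24 = -6*(-5 - 42)*24 = -6*(-47)*24 = 282*24 = 6768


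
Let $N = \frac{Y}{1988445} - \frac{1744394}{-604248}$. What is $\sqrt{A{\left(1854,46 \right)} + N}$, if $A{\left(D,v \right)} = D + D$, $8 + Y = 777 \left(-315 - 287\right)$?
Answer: $\frac{\sqrt{37200202313992128956038335}}{100126159530} \approx 60.915$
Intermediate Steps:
$Y = -467762$ ($Y = -8 + 777 \left(-315 - 287\right) = -8 + 777 \left(-602\right) = -8 - 467754 = -467762$)
$A{\left(D,v \right)} = 2 D$
$N = \frac{530997879059}{200252319060}$ ($N = - \frac{467762}{1988445} - \frac{1744394}{-604248} = \left(-467762\right) \frac{1}{1988445} - - \frac{872197}{302124} = - \frac{467762}{1988445} + \frac{872197}{302124} = \frac{530997879059}{200252319060} \approx 2.6516$)
$\sqrt{A{\left(1854,46 \right)} + N} = \sqrt{2 \cdot 1854 + \frac{530997879059}{200252319060}} = \sqrt{3708 + \frac{530997879059}{200252319060}} = \sqrt{\frac{743066596953539}{200252319060}} = \frac{\sqrt{37200202313992128956038335}}{100126159530}$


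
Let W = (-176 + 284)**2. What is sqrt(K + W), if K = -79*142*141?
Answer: I*sqrt(1570074) ≈ 1253.0*I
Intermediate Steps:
W = 11664 (W = 108**2 = 11664)
K = -1581738 (K = -11218*141 = -1581738)
sqrt(K + W) = sqrt(-1581738 + 11664) = sqrt(-1570074) = I*sqrt(1570074)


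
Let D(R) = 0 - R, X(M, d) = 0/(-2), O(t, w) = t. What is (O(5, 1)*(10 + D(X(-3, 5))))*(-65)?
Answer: -3250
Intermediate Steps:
X(M, d) = 0 (X(M, d) = 0*(-½) = 0)
D(R) = -R
(O(5, 1)*(10 + D(X(-3, 5))))*(-65) = (5*(10 - 1*0))*(-65) = (5*(10 + 0))*(-65) = (5*10)*(-65) = 50*(-65) = -3250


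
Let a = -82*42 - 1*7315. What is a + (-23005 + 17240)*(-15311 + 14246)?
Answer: 6128966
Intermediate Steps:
a = -10759 (a = -3444 - 7315 = -10759)
a + (-23005 + 17240)*(-15311 + 14246) = -10759 + (-23005 + 17240)*(-15311 + 14246) = -10759 - 5765*(-1065) = -10759 + 6139725 = 6128966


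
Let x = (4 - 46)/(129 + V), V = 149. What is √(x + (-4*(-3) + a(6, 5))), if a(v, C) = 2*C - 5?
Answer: √325538/139 ≈ 4.1047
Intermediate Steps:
a(v, C) = -5 + 2*C
x = -21/139 (x = (4 - 46)/(129 + 149) = -42/278 = -42*1/278 = -21/139 ≈ -0.15108)
√(x + (-4*(-3) + a(6, 5))) = √(-21/139 + (-4*(-3) + (-5 + 2*5))) = √(-21/139 + (12 + (-5 + 10))) = √(-21/139 + (12 + 5)) = √(-21/139 + 17) = √(2342/139) = √325538/139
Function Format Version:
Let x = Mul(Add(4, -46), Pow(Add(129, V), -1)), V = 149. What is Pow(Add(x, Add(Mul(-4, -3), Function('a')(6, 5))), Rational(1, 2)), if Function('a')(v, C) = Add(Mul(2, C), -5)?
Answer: Mul(Rational(1, 139), Pow(325538, Rational(1, 2))) ≈ 4.1047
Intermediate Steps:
Function('a')(v, C) = Add(-5, Mul(2, C))
x = Rational(-21, 139) (x = Mul(Add(4, -46), Pow(Add(129, 149), -1)) = Mul(-42, Pow(278, -1)) = Mul(-42, Rational(1, 278)) = Rational(-21, 139) ≈ -0.15108)
Pow(Add(x, Add(Mul(-4, -3), Function('a')(6, 5))), Rational(1, 2)) = Pow(Add(Rational(-21, 139), Add(Mul(-4, -3), Add(-5, Mul(2, 5)))), Rational(1, 2)) = Pow(Add(Rational(-21, 139), Add(12, Add(-5, 10))), Rational(1, 2)) = Pow(Add(Rational(-21, 139), Add(12, 5)), Rational(1, 2)) = Pow(Add(Rational(-21, 139), 17), Rational(1, 2)) = Pow(Rational(2342, 139), Rational(1, 2)) = Mul(Rational(1, 139), Pow(325538, Rational(1, 2)))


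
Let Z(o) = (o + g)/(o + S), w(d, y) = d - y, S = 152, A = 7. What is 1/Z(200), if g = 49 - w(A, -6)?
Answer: 88/59 ≈ 1.4915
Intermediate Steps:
g = 36 (g = 49 - (7 - 1*(-6)) = 49 - (7 + 6) = 49 - 1*13 = 49 - 13 = 36)
Z(o) = (36 + o)/(152 + o) (Z(o) = (o + 36)/(o + 152) = (36 + o)/(152 + o))
1/Z(200) = 1/((36 + 200)/(152 + 200)) = 1/(236/352) = 1/((1/352)*236) = 1/(59/88) = 88/59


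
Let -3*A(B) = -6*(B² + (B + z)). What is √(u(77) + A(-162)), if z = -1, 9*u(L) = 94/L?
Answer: 2*√695855930/231 ≈ 228.39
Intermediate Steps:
u(L) = 94/(9*L) (u(L) = (94/L)/9 = 94/(9*L))
A(B) = -2 + 2*B + 2*B² (A(B) = -(-2)*(B² + (B - 1)) = -(-2)*(B² + (-1 + B)) = -(-2)*(-1 + B + B²) = -(6 - 6*B - 6*B²)/3 = -2 + 2*B + 2*B²)
√(u(77) + A(-162)) = √((94/9)/77 + (-2 + 2*(-162) + 2*(-162)²)) = √((94/9)*(1/77) + (-2 - 324 + 2*26244)) = √(94/693 + (-2 - 324 + 52488)) = √(94/693 + 52162) = √(36148360/693) = 2*√695855930/231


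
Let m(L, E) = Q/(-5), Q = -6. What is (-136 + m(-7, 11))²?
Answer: 454276/25 ≈ 18171.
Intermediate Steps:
m(L, E) = 6/5 (m(L, E) = -6/(-5) = -6*(-⅕) = 6/5)
(-136 + m(-7, 11))² = (-136 + 6/5)² = (-674/5)² = 454276/25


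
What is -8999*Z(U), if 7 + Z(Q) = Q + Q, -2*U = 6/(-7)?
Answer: 386957/7 ≈ 55280.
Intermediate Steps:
U = 3/7 (U = -3/(-7) = -3*(-1)/7 = -½*(-6/7) = 3/7 ≈ 0.42857)
Z(Q) = -7 + 2*Q (Z(Q) = -7 + (Q + Q) = -7 + 2*Q)
-8999*Z(U) = -8999*(-7 + 2*(3/7)) = -8999*(-7 + 6/7) = -8999*(-43/7) = 386957/7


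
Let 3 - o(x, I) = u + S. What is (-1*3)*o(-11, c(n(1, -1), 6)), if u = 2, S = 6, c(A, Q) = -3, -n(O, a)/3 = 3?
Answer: 15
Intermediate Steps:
n(O, a) = -9 (n(O, a) = -3*3 = -9)
o(x, I) = -5 (o(x, I) = 3 - (2 + 6) = 3 - 1*8 = 3 - 8 = -5)
(-1*3)*o(-11, c(n(1, -1), 6)) = -1*3*(-5) = -3*(-5) = 15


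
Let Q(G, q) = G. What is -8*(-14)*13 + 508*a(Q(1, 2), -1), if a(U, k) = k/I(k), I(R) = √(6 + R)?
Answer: 1456 - 508*√5/5 ≈ 1228.8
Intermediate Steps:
a(U, k) = k/√(6 + k) (a(U, k) = k/(√(6 + k)) = k/√(6 + k))
-8*(-14)*13 + 508*a(Q(1, 2), -1) = -8*(-14)*13 + 508*(-1/√(6 - 1)) = 112*13 + 508*(-1/√5) = 1456 + 508*(-√5/5) = 1456 - 508*√5/5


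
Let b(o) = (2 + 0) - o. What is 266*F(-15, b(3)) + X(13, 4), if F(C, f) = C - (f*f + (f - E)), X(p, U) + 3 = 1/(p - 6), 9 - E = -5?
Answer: -1882/7 ≈ -268.86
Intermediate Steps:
b(o) = 2 - o
E = 14 (E = 9 - 1*(-5) = 9 + 5 = 14)
X(p, U) = -3 + 1/(-6 + p) (X(p, U) = -3 + 1/(p - 6) = -3 + 1/(-6 + p))
F(C, f) = 14 + C - f - f**2 (F(C, f) = C - (f*f + (f - 1*14)) = C - (f**2 + (f - 14)) = C - (f**2 + (-14 + f)) = C - (-14 + f + f**2) = C + (14 - f - f**2) = 14 + C - f - f**2)
266*F(-15, b(3)) + X(13, 4) = 266*(14 - 15 - (2 - 1*3) - (2 - 1*3)**2) + (19 - 3*13)/(-6 + 13) = 266*(14 - 15 - (2 - 3) - (2 - 3)**2) + (19 - 39)/7 = 266*(14 - 15 - 1*(-1) - 1*(-1)**2) + (1/7)*(-20) = 266*(14 - 15 + 1 - 1*1) - 20/7 = 266*(14 - 15 + 1 - 1) - 20/7 = 266*(-1) - 20/7 = -266 - 20/7 = -1882/7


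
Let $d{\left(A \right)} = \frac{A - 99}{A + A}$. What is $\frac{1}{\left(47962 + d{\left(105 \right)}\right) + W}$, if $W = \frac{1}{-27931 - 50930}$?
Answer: $\frac{2760135}{132381673696} \approx 2.085 \cdot 10^{-5}$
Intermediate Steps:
$d{\left(A \right)} = \frac{-99 + A}{2 A}$
$W = - \frac{1}{78861}$ ($W = \frac{1}{-78861} = - \frac{1}{78861} \approx -1.2681 \cdot 10^{-5}$)
$\frac{1}{\left(47962 + d{\left(105 \right)}\right) + W} = \frac{1}{\left(47962 + \frac{-99 + 105}{2 \cdot 105}\right) - \frac{1}{78861}} = \frac{1}{\left(47962 + \frac{1}{2} \cdot \frac{1}{105} \cdot 6\right) - \frac{1}{78861}} = \frac{1}{\left(47962 + \frac{1}{35}\right) - \frac{1}{78861}} = \frac{1}{\frac{1678671}{35} - \frac{1}{78861}} = \frac{1}{\frac{132381673696}{2760135}} = \frac{2760135}{132381673696}$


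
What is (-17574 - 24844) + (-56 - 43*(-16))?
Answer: -41786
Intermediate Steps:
(-17574 - 24844) + (-56 - 43*(-16)) = -42418 + (-56 + 688) = -42418 + 632 = -41786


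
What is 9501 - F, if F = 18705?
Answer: -9204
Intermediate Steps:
9501 - F = 9501 - 1*18705 = 9501 - 18705 = -9204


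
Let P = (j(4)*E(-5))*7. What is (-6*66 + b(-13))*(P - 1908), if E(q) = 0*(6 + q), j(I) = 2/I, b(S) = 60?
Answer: 641088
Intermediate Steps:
E(q) = 0
P = 0 (P = ((2/4)*0)*7 = ((2*(¼))*0)*7 = ((½)*0)*7 = 0*7 = 0)
(-6*66 + b(-13))*(P - 1908) = (-6*66 + 60)*(0 - 1908) = (-396 + 60)*(-1908) = -336*(-1908) = 641088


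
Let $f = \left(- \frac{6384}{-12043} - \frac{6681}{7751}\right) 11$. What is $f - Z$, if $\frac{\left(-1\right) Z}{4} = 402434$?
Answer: $\frac{150260937826759}{93345293} \approx 1.6097 \cdot 10^{6}$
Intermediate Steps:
$Z = -1609736$ ($Z = \left(-4\right) 402434 = -1609736$)
$f = - \frac{340745889}{93345293}$ ($f = \left(\left(-6384\right) \left(- \frac{1}{12043}\right) - \frac{6681}{7751}\right) 11 = \left(\frac{6384}{12043} - \frac{6681}{7751}\right) 11 = \left(- \frac{30976899}{93345293}\right) 11 = - \frac{340745889}{93345293} \approx -3.6504$)
$f - Z = - \frac{340745889}{93345293} - -1609736 = - \frac{340745889}{93345293} + 1609736 = \frac{150260937826759}{93345293}$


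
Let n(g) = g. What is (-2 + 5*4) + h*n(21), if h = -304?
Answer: -6366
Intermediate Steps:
(-2 + 5*4) + h*n(21) = (-2 + 5*4) - 304*21 = (-2 + 20) - 6384 = 18 - 6384 = -6366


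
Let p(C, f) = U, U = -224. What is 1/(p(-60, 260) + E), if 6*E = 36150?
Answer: 1/5801 ≈ 0.00017238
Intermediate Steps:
E = 6025 (E = (⅙)*36150 = 6025)
p(C, f) = -224
1/(p(-60, 260) + E) = 1/(-224 + 6025) = 1/5801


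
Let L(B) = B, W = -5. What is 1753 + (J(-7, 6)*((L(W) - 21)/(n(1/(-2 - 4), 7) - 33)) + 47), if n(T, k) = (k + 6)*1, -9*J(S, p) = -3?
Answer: 54013/30 ≈ 1800.4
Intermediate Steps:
J(S, p) = ⅓ (J(S, p) = -⅑*(-3) = ⅓)
n(T, k) = 6 + k (n(T, k) = (6 + k)*1 = 6 + k)
1753 + (J(-7, 6)*((L(W) - 21)/(n(1/(-2 - 4), 7) - 33)) + 47) = 1753 + (((-5 - 21)/((6 + 7) - 33))/3 + 47) = 1753 + ((-26/(13 - 33))/3 + 47) = 1753 + ((-26/(-20))/3 + 47) = 1753 + ((-26*(-1/20))/3 + 47) = 1753 + ((⅓)*(13/10) + 47) = 1753 + (13/30 + 47) = 1753 + 1423/30 = 54013/30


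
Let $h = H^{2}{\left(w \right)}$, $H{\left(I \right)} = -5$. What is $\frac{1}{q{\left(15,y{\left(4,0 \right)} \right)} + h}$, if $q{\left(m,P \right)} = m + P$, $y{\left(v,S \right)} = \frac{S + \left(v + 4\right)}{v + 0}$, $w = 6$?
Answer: $\frac{1}{42} \approx 0.02381$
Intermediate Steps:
$y{\left(v,S \right)} = \frac{4 + S + v}{v}$ ($y{\left(v,S \right)} = \frac{S + \left(4 + v\right)}{v} = \frac{4 + S + v}{v}$)
$q{\left(m,P \right)} = P + m$
$h = 25$ ($h = \left(-5\right)^{2} = 25$)
$\frac{1}{q{\left(15,y{\left(4,0 \right)} \right)} + h} = \frac{1}{\left(\frac{4 + 0 + 4}{4} + 15\right) + 25} = \frac{1}{\left(\frac{1}{4} \cdot 8 + 15\right) + 25} = \frac{1}{\left(2 + 15\right) + 25} = \frac{1}{17 + 25} = \frac{1}{42}$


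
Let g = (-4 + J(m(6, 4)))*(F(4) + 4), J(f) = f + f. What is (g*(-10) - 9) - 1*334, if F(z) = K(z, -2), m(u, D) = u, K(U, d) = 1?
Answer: -743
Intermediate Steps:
F(z) = 1
J(f) = 2*f
g = 40 (g = (-4 + 2*6)*(1 + 4) = (-4 + 12)*5 = 8*5 = 40)
(g*(-10) - 9) - 1*334 = (40*(-10) - 9) - 1*334 = (-400 - 9) - 334 = -409 - 334 = -743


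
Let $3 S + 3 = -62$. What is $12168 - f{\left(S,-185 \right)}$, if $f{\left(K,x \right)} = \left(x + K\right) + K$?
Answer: $\frac{37189}{3} \approx 12396.0$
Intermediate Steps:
$S = - \frac{65}{3}$ ($S = -1 + \frac{1}{3} \left(-62\right) = -1 - \frac{62}{3} = - \frac{65}{3} \approx -21.667$)
$f{\left(K,x \right)} = x + 2 K$ ($f{\left(K,x \right)} = \left(K + x\right) + K = x + 2 K$)
$12168 - f{\left(S,-185 \right)} = 12168 - \left(-185 + 2 \left(- \frac{65}{3}\right)\right) = 12168 - \left(-185 - \frac{130}{3}\right) = 12168 - - \frac{685}{3} = 12168 + \frac{685}{3} = \frac{37189}{3}$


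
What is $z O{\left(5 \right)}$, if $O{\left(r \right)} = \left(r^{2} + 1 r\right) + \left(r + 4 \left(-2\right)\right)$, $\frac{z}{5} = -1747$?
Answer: $-235845$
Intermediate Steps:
$z = -8735$ ($z = 5 \left(-1747\right) = -8735$)
$O{\left(r \right)} = -8 + r^{2} + 2 r$ ($O{\left(r \right)} = \left(r^{2} + r\right) + \left(r - 8\right) = \left(r + r^{2}\right) + \left(-8 + r\right) = -8 + r^{2} + 2 r$)
$z O{\left(5 \right)} = - 8735 \left(-8 + 5^{2} + 2 \cdot 5\right) = - 8735 \left(-8 + 25 + 10\right) = \left(-8735\right) 27 = -235845$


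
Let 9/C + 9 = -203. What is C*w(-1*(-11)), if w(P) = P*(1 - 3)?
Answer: 99/106 ≈ 0.93396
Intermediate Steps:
C = -9/212 (C = 9/(-9 - 203) = 9/(-212) = 9*(-1/212) = -9/212 ≈ -0.042453)
w(P) = -2*P (w(P) = P*(-2) = -2*P)
C*w(-1*(-11)) = -(-9)*(-1*(-11))/106 = -(-9)*11/106 = -9/212*(-22) = 99/106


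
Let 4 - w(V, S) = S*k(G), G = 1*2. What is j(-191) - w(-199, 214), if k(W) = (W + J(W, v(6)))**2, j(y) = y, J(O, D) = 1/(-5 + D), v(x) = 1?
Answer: 3683/8 ≈ 460.38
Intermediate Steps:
G = 2
k(W) = (-1/4 + W)**2 (k(W) = (W + 1/(-5 + 1))**2 = (W + 1/(-4))**2 = (W - 1/4)**2 = (-1/4 + W)**2)
w(V, S) = 4 - 49*S/16 (w(V, S) = 4 - S*(-1 + 4*2)**2/16 = 4 - S*(-1 + 8)**2/16 = 4 - S*(1/16)*7**2 = 4 - S*(1/16)*49 = 4 - S*49/16 = 4 - 49*S/16)
j(-191) - w(-199, 214) = -191 - (4 - 49/16*214) = -191 - (4 - 5243/8) = -191 - 1*(-5211/8) = -191 + 5211/8 = 3683/8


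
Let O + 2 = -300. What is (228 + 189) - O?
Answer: 719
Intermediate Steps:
O = -302 (O = -2 - 300 = -302)
(228 + 189) - O = (228 + 189) - 1*(-302) = 417 + 302 = 719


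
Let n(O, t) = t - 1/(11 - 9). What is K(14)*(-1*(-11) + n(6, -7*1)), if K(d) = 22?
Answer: 77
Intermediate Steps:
n(O, t) = -½ + t (n(O, t) = t - 1/2 = t - 1*½ = t - ½ = -½ + t)
K(14)*(-1*(-11) + n(6, -7*1)) = 22*(-1*(-11) + (-½ - 7*1)) = 22*(11 + (-½ - 7)) = 22*(11 - 15/2) = 22*(7/2) = 77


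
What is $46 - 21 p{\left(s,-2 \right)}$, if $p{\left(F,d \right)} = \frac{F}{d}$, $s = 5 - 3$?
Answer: $67$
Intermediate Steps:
$s = 2$ ($s = 5 - 3 = 2$)
$46 - 21 p{\left(s,-2 \right)} = 46 - 21 \frac{2}{-2} = 46 - 21 \cdot 2 \left(- \frac{1}{2}\right) = 46 - -21 = 46 + 21 = 67$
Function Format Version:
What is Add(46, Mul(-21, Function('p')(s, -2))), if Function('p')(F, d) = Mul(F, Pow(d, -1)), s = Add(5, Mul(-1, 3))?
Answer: 67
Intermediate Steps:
s = 2 (s = Add(5, -3) = 2)
Add(46, Mul(-21, Function('p')(s, -2))) = Add(46, Mul(-21, Mul(2, Pow(-2, -1)))) = Add(46, Mul(-21, Mul(2, Rational(-1, 2)))) = Add(46, Mul(-21, -1)) = Add(46, 21) = 67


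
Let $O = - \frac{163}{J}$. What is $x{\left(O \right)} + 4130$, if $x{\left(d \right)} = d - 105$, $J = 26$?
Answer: $\frac{104487}{26} \approx 4018.7$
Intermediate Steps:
$O = - \frac{163}{26} \approx -6.2692$
$x{\left(d \right)} = -105 + d$
$x{\left(O \right)} + 4130 = \left(-105 - \frac{163}{26}\right) + 4130 = - \frac{2893}{26} + 4130 = \frac{104487}{26}$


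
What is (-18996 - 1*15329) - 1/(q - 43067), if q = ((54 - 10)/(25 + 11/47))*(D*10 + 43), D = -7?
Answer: -877575226332/25566649 ≈ -34325.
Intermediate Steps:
q = -27918/593 (q = ((54 - 10)/(25 + 11/47))*(-7*10 + 43) = (44/(25 + 11*(1/47)))*(-70 + 43) = (44/(25 + 11/47))*(-27) = (44/(1186/47))*(-27) = (44*(47/1186))*(-27) = (1034/593)*(-27) = -27918/593 ≈ -47.079)
(-18996 - 1*15329) - 1/(q - 43067) = (-18996 - 1*15329) - 1/(-27918/593 - 43067) = (-18996 - 15329) - 1/(-25566649/593) = -34325 - 1*(-593/25566649) = -34325 + 593/25566649 = -877575226332/25566649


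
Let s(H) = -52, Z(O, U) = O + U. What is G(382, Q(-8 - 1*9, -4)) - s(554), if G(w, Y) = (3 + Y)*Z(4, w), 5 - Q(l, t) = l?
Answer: 9702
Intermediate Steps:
Q(l, t) = 5 - l
G(w, Y) = (3 + Y)*(4 + w)
G(382, Q(-8 - 1*9, -4)) - s(554) = (3 + (5 - (-8 - 1*9)))*(4 + 382) - 1*(-52) = (3 + (5 - (-8 - 9)))*386 + 52 = (3 + (5 - 1*(-17)))*386 + 52 = (3 + (5 + 17))*386 + 52 = (3 + 22)*386 + 52 = 25*386 + 52 = 9650 + 52 = 9702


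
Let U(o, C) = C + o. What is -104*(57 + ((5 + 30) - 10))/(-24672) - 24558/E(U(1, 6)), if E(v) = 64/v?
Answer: -66261235/24672 ≈ -2685.7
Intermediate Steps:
-104*(57 + ((5 + 30) - 10))/(-24672) - 24558/E(U(1, 6)) = -104*(57 + ((5 + 30) - 10))/(-24672) - 24558/(64/(6 + 1)) = -104*(57 + (35 - 10))*(-1/24672) - 24558/(64/7) = -104*(57 + 25)*(-1/24672) - 24558/(64*(⅐)) = -104*82*(-1/24672) - 24558/64/7 = -8528*(-1/24672) - 24558*7/64 = 533/1542 - 85953/32 = -66261235/24672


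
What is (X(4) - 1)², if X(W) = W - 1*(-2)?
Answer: 25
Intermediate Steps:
X(W) = 2 + W (X(W) = W + 2 = 2 + W)
(X(4) - 1)² = ((2 + 4) - 1)² = (6 - 1)² = 5² = 25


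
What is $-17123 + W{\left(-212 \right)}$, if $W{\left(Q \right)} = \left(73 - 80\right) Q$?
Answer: $-15639$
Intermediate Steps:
$W{\left(Q \right)} = - 7 Q$ ($W{\left(Q \right)} = \left(73 - 80\right) Q = - 7 Q$)
$-17123 + W{\left(-212 \right)} = -17123 - -1484 = -17123 + 1484 = -15639$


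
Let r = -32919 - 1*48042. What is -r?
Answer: 80961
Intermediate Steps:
r = -80961 (r = -32919 - 48042 = -80961)
-r = -1*(-80961) = 80961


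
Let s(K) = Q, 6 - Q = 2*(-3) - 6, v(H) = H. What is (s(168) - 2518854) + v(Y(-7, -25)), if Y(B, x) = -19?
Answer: -2518855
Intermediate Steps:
Q = 18 (Q = 6 - (2*(-3) - 6) = 6 - (-6 - 6) = 6 - 1*(-12) = 6 + 12 = 18)
s(K) = 18
(s(168) - 2518854) + v(Y(-7, -25)) = (18 - 2518854) - 19 = -2518836 - 19 = -2518855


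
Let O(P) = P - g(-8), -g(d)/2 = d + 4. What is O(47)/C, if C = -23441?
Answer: -39/23441 ≈ -0.0016638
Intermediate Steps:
g(d) = -8 - 2*d (g(d) = -2*(d + 4) = -2*(4 + d) = -8 - 2*d)
O(P) = -8 + P (O(P) = P - (-8 - 2*(-8)) = P - (-8 + 16) = P - 1*8 = P - 8 = -8 + P)
O(47)/C = (-8 + 47)/(-23441) = 39*(-1/23441) = -39/23441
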